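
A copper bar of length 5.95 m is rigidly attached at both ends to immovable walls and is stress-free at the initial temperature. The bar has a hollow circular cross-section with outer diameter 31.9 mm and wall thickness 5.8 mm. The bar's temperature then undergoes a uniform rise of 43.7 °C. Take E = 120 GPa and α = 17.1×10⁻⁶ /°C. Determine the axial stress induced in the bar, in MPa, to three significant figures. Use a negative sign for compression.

Free thermal expansion αLΔT = 17.1e-6 · 5950 · 43.7 = 4.446 mm.
The walls impose strain ε = −(4.446)/5950 = -7.4727e-04; σ = Eε = 120000 · -7.4727e-04 = -89.67 MPa.

-89.7 MPa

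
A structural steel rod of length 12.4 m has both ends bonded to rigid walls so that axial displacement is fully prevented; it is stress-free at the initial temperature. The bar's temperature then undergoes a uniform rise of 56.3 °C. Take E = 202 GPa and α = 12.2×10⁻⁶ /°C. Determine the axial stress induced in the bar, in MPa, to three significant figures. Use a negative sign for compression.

-139 MPa

Free thermal expansion αLΔT = 12.2e-6 · 12400 · 56.3 = 8.517 mm.
The walls impose strain ε = −(8.517)/12400 = -6.8686e-04; σ = Eε = 202000 · -6.8686e-04 = -138.7 MPa.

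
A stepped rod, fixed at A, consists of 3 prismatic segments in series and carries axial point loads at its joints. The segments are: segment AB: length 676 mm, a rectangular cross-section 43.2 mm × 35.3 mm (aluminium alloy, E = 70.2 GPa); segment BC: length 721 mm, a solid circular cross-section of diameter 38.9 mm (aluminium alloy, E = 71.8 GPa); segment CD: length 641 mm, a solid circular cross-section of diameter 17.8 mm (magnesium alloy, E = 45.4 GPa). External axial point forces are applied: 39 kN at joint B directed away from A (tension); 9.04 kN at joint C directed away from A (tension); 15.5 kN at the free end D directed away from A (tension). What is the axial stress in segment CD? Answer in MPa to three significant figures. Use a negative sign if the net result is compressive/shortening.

62.3 MPa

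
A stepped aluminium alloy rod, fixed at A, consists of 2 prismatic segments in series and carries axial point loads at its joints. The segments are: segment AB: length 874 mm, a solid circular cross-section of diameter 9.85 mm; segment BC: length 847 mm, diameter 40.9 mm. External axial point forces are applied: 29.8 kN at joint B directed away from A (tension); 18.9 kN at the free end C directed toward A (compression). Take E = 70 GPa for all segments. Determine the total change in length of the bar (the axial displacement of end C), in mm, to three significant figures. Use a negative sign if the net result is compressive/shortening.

1.61 mm

Internal axial forces (sectioning from the free end, tension +): N_BC = -18.9 kN, N_AB = 10.9 kN.
A_AB = 76.2 mm².
A_BC = 1314 mm².
δ_AB = 10900·874/(76.2·70000) = 1.786 mm
δ_BC = -18900·847/(1314·70000) = -0.1741 mm
δ = Σδ_i = 1.612 mm.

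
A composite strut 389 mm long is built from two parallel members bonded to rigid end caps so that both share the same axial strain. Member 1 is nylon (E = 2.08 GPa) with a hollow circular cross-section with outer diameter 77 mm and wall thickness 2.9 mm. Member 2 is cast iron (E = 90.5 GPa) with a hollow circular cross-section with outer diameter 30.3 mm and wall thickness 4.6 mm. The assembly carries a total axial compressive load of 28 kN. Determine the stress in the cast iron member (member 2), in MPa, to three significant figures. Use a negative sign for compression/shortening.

-72.4 MPa

A_1 = 675.1 mm².
A_2 = 371.4 mm².
Equal strain + equilibrium ⇒ each member carries load in proportion to AE: A₁E₁ = 1404000 N, A₂E₂ = 33610000 N, ΣAE = 35020000 N.
σ₂ = P·E₂/ΣAE = -28000·90500/35020000 = -72.37 MPa.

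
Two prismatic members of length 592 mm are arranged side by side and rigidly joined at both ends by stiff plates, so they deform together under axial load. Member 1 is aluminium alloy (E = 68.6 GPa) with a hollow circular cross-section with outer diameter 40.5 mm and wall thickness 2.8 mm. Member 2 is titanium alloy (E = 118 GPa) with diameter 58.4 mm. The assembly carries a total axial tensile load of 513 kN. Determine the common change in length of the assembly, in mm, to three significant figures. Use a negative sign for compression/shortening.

0.896 mm

A_1 = 331.6 mm².
A_2 = 2679 mm².
Equal strain + equilibrium ⇒ each member carries load in proportion to AE: A₁E₁ = 22750000 N, A₂E₂ = 316100000 N, ΣAE = 338800000 N.
δ = PL/ΣAE = 513000·592/338800000 = 0.8963 mm.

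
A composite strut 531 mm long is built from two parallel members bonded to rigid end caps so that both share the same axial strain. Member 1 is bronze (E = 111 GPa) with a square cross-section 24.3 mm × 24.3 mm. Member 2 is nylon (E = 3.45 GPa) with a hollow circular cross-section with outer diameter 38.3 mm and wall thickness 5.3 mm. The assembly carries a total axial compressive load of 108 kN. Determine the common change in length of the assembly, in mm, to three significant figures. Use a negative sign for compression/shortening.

A_1 = 590.5 mm².
A_2 = 549.5 mm².
Equal strain + equilibrium ⇒ each member carries load in proportion to AE: A₁E₁ = 65540000 N, A₂E₂ = 1896000 N, ΣAE = 67440000 N.
δ = PL/ΣAE = -108000·531/67440000 = -0.8504 mm.

-0.850 mm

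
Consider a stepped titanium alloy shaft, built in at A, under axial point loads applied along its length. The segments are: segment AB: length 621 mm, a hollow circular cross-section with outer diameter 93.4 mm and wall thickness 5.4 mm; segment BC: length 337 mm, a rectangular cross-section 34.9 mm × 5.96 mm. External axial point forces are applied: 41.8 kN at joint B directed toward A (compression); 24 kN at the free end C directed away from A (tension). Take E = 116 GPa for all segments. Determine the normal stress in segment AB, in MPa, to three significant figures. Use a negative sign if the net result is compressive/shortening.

-11.9 MPa

Internal axial forces (sectioning from the free end, tension +): N_BC = 24 kN, N_AB = -17.8 kN.
A_AB = 1493 mm².
σ_AB = N_AB/A_AB = -17800/1493 = -11.92 MPa.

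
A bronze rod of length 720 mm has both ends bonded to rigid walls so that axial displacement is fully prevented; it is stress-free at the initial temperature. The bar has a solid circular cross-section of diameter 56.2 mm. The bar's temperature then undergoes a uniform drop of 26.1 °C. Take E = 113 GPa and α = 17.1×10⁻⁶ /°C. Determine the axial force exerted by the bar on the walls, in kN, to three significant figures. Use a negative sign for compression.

125 kN

Free thermal expansion αLΔT = 17.1e-6 · 720 · -26.1 = -0.3213 mm.
The walls impose strain ε = −(-0.3213)/720 = 4.4631e-04; σ = Eε = 113000 · 4.4631e-04 = 50.43 MPa.
Wall reaction R = σ·A = 50.43·2481 = 125100 N = 125.1 kN.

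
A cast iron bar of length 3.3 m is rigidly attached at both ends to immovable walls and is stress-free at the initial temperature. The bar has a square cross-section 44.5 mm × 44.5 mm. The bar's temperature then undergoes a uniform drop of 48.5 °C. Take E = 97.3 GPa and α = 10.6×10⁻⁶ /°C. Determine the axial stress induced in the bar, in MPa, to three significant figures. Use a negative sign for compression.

50.0 MPa

Free thermal expansion αLΔT = 10.6e-6 · 3300 · -48.5 = -1.697 mm.
The walls impose strain ε = −(-1.697)/3300 = 5.1410e-04; σ = Eε = 97300 · 5.1410e-04 = 50.02 MPa.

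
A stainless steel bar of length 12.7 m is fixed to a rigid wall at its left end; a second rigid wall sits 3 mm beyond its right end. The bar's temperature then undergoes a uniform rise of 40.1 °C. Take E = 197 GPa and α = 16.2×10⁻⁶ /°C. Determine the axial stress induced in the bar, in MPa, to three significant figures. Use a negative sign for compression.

-81.4 MPa

Free thermal expansion αLΔT = 16.2e-6 · 12700 · 40.1 = 8.25 mm.
The walls engage after the gap closes; constrained expansion = 8.25 − 3 = 5.25 mm.
The walls impose strain ε = −(5.25)/12700 = -4.1340e-04; σ = Eε = 197000 · -4.1340e-04 = -81.44 MPa.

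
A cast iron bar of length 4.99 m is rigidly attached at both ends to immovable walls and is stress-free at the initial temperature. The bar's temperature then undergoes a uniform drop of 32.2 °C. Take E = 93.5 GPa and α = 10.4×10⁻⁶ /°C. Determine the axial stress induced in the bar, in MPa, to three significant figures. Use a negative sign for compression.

31.3 MPa

Free thermal expansion αLΔT = 10.4e-6 · 4990 · -32.2 = -1.671 mm.
The walls impose strain ε = −(-1.671)/4990 = 3.3488e-04; σ = Eε = 93500 · 3.3488e-04 = 31.31 MPa.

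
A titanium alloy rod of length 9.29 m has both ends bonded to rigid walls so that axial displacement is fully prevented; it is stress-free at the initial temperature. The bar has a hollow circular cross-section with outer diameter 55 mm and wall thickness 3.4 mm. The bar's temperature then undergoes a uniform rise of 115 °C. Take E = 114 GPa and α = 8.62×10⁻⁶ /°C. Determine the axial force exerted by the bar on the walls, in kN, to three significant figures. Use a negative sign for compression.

Free thermal expansion αLΔT = 8.62e-6 · 9290 · 115 = 9.209 mm.
The walls impose strain ε = −(9.209)/9290 = -9.9130e-04; σ = Eε = 114000 · -9.9130e-04 = -113 MPa.
Wall reaction R = σ·A = -113·551.2 = -62290 N = -62.29 kN.

-62.3 kN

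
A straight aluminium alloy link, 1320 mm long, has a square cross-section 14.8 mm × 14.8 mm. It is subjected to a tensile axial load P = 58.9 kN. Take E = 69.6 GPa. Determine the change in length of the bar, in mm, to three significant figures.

A = 219 mm².
δ_mech = NL/(AE) = 58900·1320/(219·69600) = 5.1 mm.

5.10 mm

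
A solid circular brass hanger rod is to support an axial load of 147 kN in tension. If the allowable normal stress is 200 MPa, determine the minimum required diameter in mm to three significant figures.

30.6 mm

Required area A ≥ P/σ_allow = 147000/200 = 735 mm².
For a solid circular section, d ≥ √(4A/π) = 30.59 mm.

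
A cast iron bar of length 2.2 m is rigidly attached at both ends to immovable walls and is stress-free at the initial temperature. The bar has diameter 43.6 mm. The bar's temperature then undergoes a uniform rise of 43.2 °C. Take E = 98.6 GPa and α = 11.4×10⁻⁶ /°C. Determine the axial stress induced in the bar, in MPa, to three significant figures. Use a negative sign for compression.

-48.6 MPa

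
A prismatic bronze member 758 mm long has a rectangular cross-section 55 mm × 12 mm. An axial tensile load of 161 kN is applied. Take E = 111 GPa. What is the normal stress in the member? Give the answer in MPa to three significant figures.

A = 660 mm².
σ = N/A = 161000/660 = 243.9 MPa.

244 MPa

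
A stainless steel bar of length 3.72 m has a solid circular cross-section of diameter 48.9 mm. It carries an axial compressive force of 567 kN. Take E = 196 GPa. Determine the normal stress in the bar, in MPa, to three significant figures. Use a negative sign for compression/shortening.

-302 MPa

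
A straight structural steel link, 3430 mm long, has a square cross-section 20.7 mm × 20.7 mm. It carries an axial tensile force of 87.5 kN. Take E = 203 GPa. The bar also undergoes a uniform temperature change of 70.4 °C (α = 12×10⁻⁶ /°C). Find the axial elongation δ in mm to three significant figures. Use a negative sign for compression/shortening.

6.35 mm

A = 428.5 mm².
δ_mech = NL/(AE) = 87500·3430/(428.5·203000) = 3.45 mm.
δ_thermal = αLΔT = 12e-6·3430·70.4 = 2.898 mm.
δ = δ_mech + δ_thermal = 6.348 mm.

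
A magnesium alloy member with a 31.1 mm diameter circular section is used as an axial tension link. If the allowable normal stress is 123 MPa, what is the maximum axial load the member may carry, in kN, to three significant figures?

A = 759.6 mm².
P_max = σ_allow · A = 123 · 759.6 = 93440 N = 93.44 kN.

93.4 kN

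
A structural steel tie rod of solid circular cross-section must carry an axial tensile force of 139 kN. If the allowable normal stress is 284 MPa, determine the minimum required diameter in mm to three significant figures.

Required area A ≥ P/σ_allow = 139000/284 = 489.4 mm².
For a solid circular section, d ≥ √(4A/π) = 24.96 mm.

25.0 mm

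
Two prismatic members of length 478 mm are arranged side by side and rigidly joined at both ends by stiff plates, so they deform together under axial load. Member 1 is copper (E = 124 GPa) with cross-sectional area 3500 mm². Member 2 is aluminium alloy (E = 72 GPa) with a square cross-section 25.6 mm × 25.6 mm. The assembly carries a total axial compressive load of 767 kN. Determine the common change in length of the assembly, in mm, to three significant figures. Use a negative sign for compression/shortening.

A_2 = 655.4 mm².
Equal strain + equilibrium ⇒ each member carries load in proportion to AE: A₁E₁ = 434000000 N, A₂E₂ = 47190000 N, ΣAE = 481200000 N.
δ = PL/ΣAE = -767000·478/481200000 = -0.7619 mm.

-0.762 mm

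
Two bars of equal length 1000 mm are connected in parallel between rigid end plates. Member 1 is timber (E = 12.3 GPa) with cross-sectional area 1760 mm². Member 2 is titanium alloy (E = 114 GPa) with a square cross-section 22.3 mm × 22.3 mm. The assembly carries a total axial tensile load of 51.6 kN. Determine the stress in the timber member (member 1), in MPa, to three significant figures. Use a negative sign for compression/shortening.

A_2 = 497.3 mm².
Equal strain + equilibrium ⇒ each member carries load in proportion to AE: A₁E₁ = 21650000 N, A₂E₂ = 56690000 N, ΣAE = 78340000 N.
σ₁ = P·E₁/ΣAE = 51600·12300/78340000 = 8.102 MPa.

8.10 MPa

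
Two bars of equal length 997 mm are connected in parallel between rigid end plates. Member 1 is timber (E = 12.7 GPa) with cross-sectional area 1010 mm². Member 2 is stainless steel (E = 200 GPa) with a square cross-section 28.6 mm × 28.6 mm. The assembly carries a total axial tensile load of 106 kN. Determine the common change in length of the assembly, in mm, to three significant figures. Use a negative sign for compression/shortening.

0.599 mm

A_2 = 818 mm².
Equal strain + equilibrium ⇒ each member carries load in proportion to AE: A₁E₁ = 12830000 N, A₂E₂ = 163600000 N, ΣAE = 176400000 N.
δ = PL/ΣAE = 106000·997/176400000 = 0.599 mm.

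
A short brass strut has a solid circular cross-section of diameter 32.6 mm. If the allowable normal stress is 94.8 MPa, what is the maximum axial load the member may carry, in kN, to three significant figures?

79.1 kN

A = 834.7 mm².
P_max = σ_allow · A = 94.8 · 834.7 = 79130 N = 79.13 kN.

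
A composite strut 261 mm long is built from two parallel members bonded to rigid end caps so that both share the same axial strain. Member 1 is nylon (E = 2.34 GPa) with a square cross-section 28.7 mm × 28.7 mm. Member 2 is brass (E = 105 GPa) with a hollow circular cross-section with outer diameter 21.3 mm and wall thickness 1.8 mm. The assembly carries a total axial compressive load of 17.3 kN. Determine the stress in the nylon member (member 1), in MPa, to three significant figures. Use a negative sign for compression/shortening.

-3.00 MPa

A_1 = 823.7 mm².
A_2 = 110.3 mm².
Equal strain + equilibrium ⇒ each member carries load in proportion to AE: A₁E₁ = 1927000 N, A₂E₂ = 11580000 N, ΣAE = 13510000 N.
σ₁ = P·E₁/ΣAE = -17300·2340/13510000 = -2.997 MPa.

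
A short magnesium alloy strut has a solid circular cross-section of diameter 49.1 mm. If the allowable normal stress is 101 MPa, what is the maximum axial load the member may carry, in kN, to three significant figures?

191 kN

A = 1893 mm².
P_max = σ_allow · A = 101 · 1893 = 191200 N = 191.2 kN.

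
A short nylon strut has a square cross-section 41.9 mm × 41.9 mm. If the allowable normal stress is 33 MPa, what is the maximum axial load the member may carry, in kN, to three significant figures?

57.9 kN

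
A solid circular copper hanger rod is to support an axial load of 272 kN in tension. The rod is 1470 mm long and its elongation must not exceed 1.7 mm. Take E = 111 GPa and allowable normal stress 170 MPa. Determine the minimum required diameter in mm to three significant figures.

Required area A ≥ P/σ_allow = 272000/170 = 1600 mm².
For a solid circular section, d ≥ √(4A/π) = 45.14 mm.
Elongation limit: A ≥ PL/(Eδ_allow) = 272000·1470/(111000·1.7) = 2119 mm² ⇒ d ≥ 51.94 mm.
The elongation limit governs.

51.9 mm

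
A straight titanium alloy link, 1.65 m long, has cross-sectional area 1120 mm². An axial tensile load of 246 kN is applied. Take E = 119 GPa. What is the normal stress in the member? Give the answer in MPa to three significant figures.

220 MPa

σ = N/A = 246000/1120 = 219.6 MPa.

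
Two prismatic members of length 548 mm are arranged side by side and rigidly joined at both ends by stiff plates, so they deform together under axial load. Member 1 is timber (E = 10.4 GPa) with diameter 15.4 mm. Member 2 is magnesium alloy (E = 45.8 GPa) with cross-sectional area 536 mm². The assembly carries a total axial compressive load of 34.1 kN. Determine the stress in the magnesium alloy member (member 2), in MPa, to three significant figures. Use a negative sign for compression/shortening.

-59.0 MPa

A_1 = 186.3 mm².
Equal strain + equilibrium ⇒ each member carries load in proportion to AE: A₁E₁ = 1937000 N, A₂E₂ = 24550000 N, ΣAE = 26490000 N.
σ₂ = P·E₂/ΣAE = -34100·45800/26490000 = -58.97 MPa.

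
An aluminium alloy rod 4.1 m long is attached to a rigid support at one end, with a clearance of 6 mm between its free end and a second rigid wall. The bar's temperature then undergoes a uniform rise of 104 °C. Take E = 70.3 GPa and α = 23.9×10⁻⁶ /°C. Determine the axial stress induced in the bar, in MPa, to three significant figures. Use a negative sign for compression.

-71.9 MPa

Free thermal expansion αLΔT = 23.9e-6 · 4100 · 104 = 10.19 mm.
The walls engage after the gap closes; constrained expansion = 10.19 − 6 = 4.191 mm.
The walls impose strain ε = −(4.191)/4100 = -1.0222e-03; σ = Eε = 70300 · -1.0222e-03 = -71.86 MPa.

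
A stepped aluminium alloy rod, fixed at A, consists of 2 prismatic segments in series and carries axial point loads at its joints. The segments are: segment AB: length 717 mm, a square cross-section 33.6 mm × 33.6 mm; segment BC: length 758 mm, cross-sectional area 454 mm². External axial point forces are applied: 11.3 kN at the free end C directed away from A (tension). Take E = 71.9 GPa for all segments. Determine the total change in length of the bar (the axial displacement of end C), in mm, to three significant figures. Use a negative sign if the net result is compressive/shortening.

0.362 mm

Internal axial forces (sectioning from the free end, tension +): N_BC = 11.3 kN, N_AB = 11.3 kN.
A_AB = 1129 mm².
δ_AB = 11300·717/(1129·71900) = 0.09981 mm
δ_BC = 11300·758/(454·71900) = 0.2624 mm
δ = Σδ_i = 0.3622 mm.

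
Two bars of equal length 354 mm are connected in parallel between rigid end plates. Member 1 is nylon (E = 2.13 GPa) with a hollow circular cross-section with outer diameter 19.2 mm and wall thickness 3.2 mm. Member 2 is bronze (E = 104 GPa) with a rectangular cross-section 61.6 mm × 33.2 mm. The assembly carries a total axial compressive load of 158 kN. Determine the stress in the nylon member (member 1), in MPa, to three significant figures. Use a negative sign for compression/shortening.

A_1 = 160.8 mm².
A_2 = 2045 mm².
Equal strain + equilibrium ⇒ each member carries load in proportion to AE: A₁E₁ = 342600 N, A₂E₂ = 212700000 N, ΣAE = 213000000 N.
σ₁ = P·E₁/ΣAE = -158000·2130/213000000 = -1.58 MPa.

-1.58 MPa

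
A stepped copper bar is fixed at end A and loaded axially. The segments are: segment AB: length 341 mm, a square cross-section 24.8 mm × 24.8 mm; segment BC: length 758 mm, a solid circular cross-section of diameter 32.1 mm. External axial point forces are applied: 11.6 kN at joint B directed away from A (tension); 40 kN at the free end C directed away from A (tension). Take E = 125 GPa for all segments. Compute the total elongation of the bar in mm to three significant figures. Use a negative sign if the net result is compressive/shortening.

0.529 mm

Internal axial forces (sectioning from the free end, tension +): N_BC = 40 kN, N_AB = 51.6 kN.
A_AB = 615 mm².
A_BC = 809.3 mm².
δ_AB = 51600·341/(615·125000) = 0.2289 mm
δ_BC = 40000·758/(809.3·125000) = 0.2997 mm
δ = Σδ_i = 0.5286 mm.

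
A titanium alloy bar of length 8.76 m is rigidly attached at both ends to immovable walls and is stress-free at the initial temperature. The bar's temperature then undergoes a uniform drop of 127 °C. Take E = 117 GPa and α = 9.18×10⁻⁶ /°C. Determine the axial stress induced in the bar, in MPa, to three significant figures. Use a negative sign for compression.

136 MPa

Free thermal expansion αLΔT = 9.18e-6 · 8760 · -127 = -10.21 mm.
The walls impose strain ε = −(-10.21)/8760 = 1.1659e-03; σ = Eε = 117000 · 1.1659e-03 = 136.4 MPa.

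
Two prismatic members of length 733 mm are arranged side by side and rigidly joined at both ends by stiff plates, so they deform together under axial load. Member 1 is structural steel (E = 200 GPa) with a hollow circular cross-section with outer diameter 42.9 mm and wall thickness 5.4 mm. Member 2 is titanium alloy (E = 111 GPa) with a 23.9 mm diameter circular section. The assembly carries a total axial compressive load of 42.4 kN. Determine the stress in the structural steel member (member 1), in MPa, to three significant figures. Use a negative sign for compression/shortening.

-47.9 MPa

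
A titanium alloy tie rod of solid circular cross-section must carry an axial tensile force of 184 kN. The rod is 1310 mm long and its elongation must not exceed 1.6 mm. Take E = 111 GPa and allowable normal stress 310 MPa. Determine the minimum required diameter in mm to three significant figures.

41.6 mm

Required area A ≥ P/σ_allow = 184000/310 = 593.5 mm².
For a solid circular section, d ≥ √(4A/π) = 27.49 mm.
Elongation limit: A ≥ PL/(Eδ_allow) = 184000·1310/(111000·1.6) = 1357 mm² ⇒ d ≥ 41.57 mm.
The elongation limit governs.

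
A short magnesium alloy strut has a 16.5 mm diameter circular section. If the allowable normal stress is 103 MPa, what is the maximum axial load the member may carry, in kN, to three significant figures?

A = 213.8 mm².
P_max = σ_allow · A = 103 · 213.8 = 22020 N = 22.02 kN.

22.0 kN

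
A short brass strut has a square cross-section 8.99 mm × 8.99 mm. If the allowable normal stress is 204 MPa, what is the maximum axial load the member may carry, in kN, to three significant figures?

A = 80.82 mm².
P_max = σ_allow · A = 204 · 80.82 = 16490 N = 16.49 kN.

16.5 kN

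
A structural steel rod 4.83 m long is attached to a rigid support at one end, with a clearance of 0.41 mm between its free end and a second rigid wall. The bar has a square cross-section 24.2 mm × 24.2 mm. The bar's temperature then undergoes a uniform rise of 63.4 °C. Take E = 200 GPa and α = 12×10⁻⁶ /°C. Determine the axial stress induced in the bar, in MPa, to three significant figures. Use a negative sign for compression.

-135 MPa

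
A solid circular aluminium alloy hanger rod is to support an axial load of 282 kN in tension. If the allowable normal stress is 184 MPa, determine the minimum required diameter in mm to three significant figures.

Required area A ≥ P/σ_allow = 282000/184 = 1533 mm².
For a solid circular section, d ≥ √(4A/π) = 44.17 mm.

44.2 mm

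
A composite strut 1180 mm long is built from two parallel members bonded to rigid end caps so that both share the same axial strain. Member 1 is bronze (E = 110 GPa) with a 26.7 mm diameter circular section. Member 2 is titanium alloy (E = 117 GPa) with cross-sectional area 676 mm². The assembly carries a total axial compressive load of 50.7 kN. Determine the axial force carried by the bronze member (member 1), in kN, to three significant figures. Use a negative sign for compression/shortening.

-22.2 kN

A_1 = 559.9 mm².
Equal strain + equilibrium ⇒ each member carries load in proportion to AE: A₁E₁ = 61590000 N, A₂E₂ = 79090000 N, ΣAE = 140700000 N.
F₁ = P·A₁E₁/ΣAE = -50700·61590000/140700000 = -22200 N.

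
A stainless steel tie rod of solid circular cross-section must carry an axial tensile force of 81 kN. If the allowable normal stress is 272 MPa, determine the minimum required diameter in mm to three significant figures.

Required area A ≥ P/σ_allow = 81000/272 = 297.8 mm².
For a solid circular section, d ≥ √(4A/π) = 19.47 mm.

19.5 mm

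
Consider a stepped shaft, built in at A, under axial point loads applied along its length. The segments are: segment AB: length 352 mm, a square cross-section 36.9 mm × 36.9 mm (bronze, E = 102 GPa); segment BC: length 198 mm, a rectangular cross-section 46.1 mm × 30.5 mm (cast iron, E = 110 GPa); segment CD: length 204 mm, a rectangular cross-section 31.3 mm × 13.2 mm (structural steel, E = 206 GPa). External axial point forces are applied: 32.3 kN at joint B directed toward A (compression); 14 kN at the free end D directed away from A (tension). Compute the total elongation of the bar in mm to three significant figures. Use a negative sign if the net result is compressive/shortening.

0.00510 mm

Internal axial forces (sectioning from the free end, tension +): N_CD = 14 kN, N_BC = 14 kN, N_AB = -18.3 kN.
A_AB = 1362 mm².
A_BC = 1406 mm².
A_CD = 413.2 mm².
δ_AB = -18300·352/(1362·102000) = -0.04638 mm
δ_BC = 14000·198/(1406·110000) = 0.01792 mm
δ_CD = 14000·204/(413.2·206000) = 0.03356 mm
δ = Σδ_i = 0.005098 mm.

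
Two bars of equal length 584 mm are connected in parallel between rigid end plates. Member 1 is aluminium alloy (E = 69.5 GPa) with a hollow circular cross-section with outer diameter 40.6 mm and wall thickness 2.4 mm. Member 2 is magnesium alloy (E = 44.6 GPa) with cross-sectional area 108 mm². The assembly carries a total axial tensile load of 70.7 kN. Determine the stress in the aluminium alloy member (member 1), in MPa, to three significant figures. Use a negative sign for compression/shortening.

198 MPa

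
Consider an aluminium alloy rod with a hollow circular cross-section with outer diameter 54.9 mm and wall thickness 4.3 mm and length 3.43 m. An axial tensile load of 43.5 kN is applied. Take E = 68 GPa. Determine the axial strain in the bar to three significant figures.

A = 683.5 mm².
σ = N/A = 63.64 MPa; ε = σ/E = 63.64/68000 = 9.359e-04.

9.36e-04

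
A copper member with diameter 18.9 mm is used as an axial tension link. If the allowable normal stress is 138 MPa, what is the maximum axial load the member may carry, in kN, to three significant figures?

A = 280.6 mm².
P_max = σ_allow · A = 138 · 280.6 = 38720 N = 38.72 kN.

38.7 kN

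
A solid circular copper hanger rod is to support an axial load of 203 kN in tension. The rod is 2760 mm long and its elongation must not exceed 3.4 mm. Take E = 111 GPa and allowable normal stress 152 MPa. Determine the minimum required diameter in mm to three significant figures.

43.5 mm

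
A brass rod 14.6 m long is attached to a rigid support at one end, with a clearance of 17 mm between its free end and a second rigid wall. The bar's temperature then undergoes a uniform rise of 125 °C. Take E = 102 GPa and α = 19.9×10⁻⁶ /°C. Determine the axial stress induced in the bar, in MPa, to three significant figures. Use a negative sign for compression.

-135 MPa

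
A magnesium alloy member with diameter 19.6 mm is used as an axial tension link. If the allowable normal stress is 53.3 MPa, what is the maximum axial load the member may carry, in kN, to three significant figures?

16.1 kN

A = 301.7 mm².
P_max = σ_allow · A = 53.3 · 301.7 = 16080 N = 16.08 kN.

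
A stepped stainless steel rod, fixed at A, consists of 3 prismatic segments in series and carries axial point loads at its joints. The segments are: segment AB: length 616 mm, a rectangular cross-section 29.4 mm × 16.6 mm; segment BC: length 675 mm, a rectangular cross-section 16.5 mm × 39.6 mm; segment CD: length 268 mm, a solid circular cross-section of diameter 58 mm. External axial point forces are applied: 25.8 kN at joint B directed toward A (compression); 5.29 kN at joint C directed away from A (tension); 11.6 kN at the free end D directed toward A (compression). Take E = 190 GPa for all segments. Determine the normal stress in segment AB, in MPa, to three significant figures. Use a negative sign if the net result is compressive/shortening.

-65.8 MPa

Internal axial forces (sectioning from the free end, tension +): N_CD = -11.6 kN, N_BC = -6.31 kN, N_AB = -32.11 kN.
A_AB = 488 mm².
σ_AB = N_AB/A_AB = -32110/488 = -65.79 MPa.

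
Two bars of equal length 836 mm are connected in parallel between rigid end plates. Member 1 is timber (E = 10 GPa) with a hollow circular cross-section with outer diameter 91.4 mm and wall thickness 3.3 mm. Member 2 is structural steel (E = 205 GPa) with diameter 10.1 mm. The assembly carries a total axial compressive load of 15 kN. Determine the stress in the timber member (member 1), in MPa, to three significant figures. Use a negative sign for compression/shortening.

-5.87 MPa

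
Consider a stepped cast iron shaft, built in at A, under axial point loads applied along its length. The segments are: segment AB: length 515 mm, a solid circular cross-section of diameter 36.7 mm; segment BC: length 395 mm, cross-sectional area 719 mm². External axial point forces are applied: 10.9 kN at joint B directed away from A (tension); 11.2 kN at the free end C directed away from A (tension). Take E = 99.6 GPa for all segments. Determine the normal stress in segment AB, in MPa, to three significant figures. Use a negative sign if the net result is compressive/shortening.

Internal axial forces (sectioning from the free end, tension +): N_BC = 11.2 kN, N_AB = 22.1 kN.
A_AB = 1058 mm².
σ_AB = N_AB/A_AB = 22100/1058 = 20.89 MPa.

20.9 MPa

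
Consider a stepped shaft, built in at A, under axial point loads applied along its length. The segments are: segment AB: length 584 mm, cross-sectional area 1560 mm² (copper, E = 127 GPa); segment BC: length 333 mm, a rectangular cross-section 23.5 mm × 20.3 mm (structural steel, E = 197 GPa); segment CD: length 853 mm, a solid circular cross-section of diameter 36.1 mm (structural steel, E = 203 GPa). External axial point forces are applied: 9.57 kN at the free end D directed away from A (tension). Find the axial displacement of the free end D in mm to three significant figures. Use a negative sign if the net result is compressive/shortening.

Internal axial forces (sectioning from the free end, tension +): N_CD = 9.57 kN, N_BC = 9.57 kN, N_AB = 9.57 kN.
A_BC = 477.1 mm².
A_CD = 1024 mm².
δ_AB = 9570·584/(1560·127000) = 0.02821 mm
δ_BC = 9570·333/(477.1·197000) = 0.03391 mm
δ_CD = 9570·853/(1024·203000) = 0.03929 mm
δ = Σδ_i = 0.1014 mm.

0.101 mm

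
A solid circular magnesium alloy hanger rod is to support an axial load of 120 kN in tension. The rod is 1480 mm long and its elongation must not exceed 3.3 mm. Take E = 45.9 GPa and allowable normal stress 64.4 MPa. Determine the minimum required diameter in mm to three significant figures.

Required area A ≥ P/σ_allow = 120000/64.4 = 1863 mm².
For a solid circular section, d ≥ √(4A/π) = 48.71 mm.
Elongation limit: A ≥ PL/(Eδ_allow) = 120000·1480/(45900·3.3) = 1173 mm² ⇒ d ≥ 38.64 mm.
The stress limit governs.

48.7 mm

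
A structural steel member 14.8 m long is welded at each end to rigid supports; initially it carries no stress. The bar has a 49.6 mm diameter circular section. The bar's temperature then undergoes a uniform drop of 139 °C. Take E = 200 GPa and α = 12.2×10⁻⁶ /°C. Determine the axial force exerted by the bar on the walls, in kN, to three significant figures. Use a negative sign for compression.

655 kN

Free thermal expansion αLΔT = 12.2e-6 · 14800 · -139 = -25.1 mm.
The walls impose strain ε = −(-25.1)/14800 = 1.6958e-03; σ = Eε = 200000 · 1.6958e-03 = 339.2 MPa.
Wall reaction R = σ·A = 339.2·1932 = 655300 N = 655.3 kN.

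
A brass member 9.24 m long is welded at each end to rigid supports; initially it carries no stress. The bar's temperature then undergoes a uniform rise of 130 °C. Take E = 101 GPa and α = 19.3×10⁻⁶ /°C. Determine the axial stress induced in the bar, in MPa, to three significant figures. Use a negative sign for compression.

Free thermal expansion αLΔT = 19.3e-6 · 9240 · 130 = 23.18 mm.
The walls impose strain ε = −(23.18)/9240 = -2.5090e-03; σ = Eε = 101000 · -2.5090e-03 = -253.4 MPa.

-253 MPa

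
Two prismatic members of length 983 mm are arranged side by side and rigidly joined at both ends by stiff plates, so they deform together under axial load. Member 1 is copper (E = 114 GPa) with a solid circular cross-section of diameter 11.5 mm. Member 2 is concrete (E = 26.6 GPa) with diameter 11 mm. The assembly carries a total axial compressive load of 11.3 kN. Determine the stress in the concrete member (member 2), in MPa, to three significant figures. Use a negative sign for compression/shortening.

-20.9 MPa

A_1 = 103.9 mm².
A_2 = 95.03 mm².
Equal strain + equilibrium ⇒ each member carries load in proportion to AE: A₁E₁ = 11840000 N, A₂E₂ = 2528000 N, ΣAE = 14370000 N.
σ₂ = P·E₂/ΣAE = -11300·26600/14370000 = -20.92 MPa.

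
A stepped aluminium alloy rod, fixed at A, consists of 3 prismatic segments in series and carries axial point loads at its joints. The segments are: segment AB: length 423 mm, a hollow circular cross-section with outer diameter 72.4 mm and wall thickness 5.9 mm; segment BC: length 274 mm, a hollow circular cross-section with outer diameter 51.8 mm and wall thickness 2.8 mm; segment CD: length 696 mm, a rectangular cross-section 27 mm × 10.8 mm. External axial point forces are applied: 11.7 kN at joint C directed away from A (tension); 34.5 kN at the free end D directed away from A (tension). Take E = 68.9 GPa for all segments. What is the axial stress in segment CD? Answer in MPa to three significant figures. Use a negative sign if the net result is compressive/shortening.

118 MPa

Internal axial forces (sectioning from the free end, tension +): N_CD = 34.5 kN, N_BC = 46.2 kN, N_AB = 46.2 kN.
A_CD = 291.6 mm².
σ_CD = N_CD/A_CD = 34500/291.6 = 118.3 MPa.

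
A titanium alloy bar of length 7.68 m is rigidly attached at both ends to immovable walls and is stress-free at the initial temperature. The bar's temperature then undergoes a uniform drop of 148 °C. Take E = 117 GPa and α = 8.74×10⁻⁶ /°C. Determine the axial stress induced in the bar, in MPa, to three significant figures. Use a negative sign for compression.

151 MPa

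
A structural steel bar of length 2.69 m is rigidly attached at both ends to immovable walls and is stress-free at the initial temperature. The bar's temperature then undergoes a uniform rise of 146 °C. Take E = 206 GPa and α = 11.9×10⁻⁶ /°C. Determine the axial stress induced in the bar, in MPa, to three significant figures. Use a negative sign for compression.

Free thermal expansion αLΔT = 11.9e-6 · 2690 · 146 = 4.674 mm.
The walls impose strain ε = −(4.674)/2690 = -1.7374e-03; σ = Eε = 206000 · -1.7374e-03 = -357.9 MPa.

-358 MPa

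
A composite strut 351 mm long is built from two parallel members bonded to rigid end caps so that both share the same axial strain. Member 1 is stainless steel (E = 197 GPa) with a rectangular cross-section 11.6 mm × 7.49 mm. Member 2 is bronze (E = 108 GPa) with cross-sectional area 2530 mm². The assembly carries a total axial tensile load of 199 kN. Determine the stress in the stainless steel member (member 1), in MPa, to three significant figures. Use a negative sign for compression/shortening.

A_1 = 86.88 mm².
Equal strain + equilibrium ⇒ each member carries load in proportion to AE: A₁E₁ = 17120000 N, A₂E₂ = 273200000 N, ΣAE = 290400000 N.
σ₁ = P·E₁/ΣAE = 199000·197000/290400000 = 135 MPa.

135 MPa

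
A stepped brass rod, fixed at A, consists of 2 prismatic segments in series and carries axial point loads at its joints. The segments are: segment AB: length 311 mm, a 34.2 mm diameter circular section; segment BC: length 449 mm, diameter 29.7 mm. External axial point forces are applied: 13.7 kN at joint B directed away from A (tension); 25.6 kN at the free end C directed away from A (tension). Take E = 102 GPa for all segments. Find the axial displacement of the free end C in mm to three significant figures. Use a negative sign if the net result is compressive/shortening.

Internal axial forces (sectioning from the free end, tension +): N_BC = 25.6 kN, N_AB = 39.3 kN.
A_AB = 918.6 mm².
A_BC = 692.8 mm².
δ_AB = 39300·311/(918.6·102000) = 0.1304 mm
δ_BC = 25600·449/(692.8·102000) = 0.1627 mm
δ = Σδ_i = 0.2931 mm.

0.293 mm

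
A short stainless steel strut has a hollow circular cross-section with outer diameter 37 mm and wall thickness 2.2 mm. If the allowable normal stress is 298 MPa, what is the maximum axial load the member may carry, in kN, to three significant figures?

71.7 kN

A = 240.5 mm².
P_max = σ_allow · A = 298 · 240.5 = 71680 N = 71.68 kN.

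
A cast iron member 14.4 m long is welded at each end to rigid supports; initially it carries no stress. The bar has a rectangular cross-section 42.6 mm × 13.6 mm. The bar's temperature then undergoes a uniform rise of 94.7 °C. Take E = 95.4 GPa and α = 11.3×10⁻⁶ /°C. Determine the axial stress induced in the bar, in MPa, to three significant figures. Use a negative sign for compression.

-102 MPa

Free thermal expansion αLΔT = 11.3e-6 · 14400 · 94.7 = 15.41 mm.
The walls impose strain ε = −(15.41)/14400 = -1.0701e-03; σ = Eε = 95400 · -1.0701e-03 = -102.1 MPa.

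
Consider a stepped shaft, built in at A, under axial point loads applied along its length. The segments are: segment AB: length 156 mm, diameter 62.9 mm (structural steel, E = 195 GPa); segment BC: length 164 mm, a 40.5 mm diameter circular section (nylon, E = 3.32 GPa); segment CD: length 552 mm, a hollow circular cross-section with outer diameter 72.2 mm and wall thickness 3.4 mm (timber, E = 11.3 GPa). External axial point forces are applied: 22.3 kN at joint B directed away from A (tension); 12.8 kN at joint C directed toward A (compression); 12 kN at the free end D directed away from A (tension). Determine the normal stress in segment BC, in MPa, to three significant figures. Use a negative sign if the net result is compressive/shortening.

Internal axial forces (sectioning from the free end, tension +): N_CD = 12 kN, N_BC = -0.8 kN, N_AB = 21.5 kN.
A_BC = 1288 mm².
σ_BC = N_BC/A_BC = -800/1288 = -0.621 MPa.

-0.621 MPa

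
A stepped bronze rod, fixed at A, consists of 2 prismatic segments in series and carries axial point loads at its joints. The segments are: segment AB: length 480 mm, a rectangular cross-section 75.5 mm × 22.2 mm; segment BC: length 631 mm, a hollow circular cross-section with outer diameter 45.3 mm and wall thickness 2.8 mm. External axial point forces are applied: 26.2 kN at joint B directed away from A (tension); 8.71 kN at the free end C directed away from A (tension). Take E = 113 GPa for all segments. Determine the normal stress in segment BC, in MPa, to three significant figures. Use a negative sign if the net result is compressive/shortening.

Internal axial forces (sectioning from the free end, tension +): N_BC = 8.71 kN, N_AB = 34.91 kN.
A_BC = 373.8 mm².
σ_BC = N_BC/A_BC = 8710/373.8 = 23.3 MPa.

23.3 MPa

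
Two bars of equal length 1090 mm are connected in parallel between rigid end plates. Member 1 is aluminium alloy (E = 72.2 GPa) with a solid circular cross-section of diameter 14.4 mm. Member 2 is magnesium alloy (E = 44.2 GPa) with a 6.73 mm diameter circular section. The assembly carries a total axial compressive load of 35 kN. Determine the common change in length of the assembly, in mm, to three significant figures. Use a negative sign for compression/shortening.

A_1 = 162.9 mm².
A_2 = 35.57 mm².
Equal strain + equilibrium ⇒ each member carries load in proportion to AE: A₁E₁ = 11760000 N, A₂E₂ = 1572000 N, ΣAE = 13330000 N.
δ = PL/ΣAE = -35000·1090/13330000 = -2.862 mm.

-2.86 mm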